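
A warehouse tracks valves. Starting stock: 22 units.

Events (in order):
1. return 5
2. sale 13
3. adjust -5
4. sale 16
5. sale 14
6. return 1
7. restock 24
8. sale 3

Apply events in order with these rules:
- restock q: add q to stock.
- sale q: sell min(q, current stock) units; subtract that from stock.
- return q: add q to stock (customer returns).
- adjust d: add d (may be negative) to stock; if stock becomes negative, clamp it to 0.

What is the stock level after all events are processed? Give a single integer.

Processing events:
Start: stock = 22
  Event 1 (return 5): 22 + 5 = 27
  Event 2 (sale 13): sell min(13,27)=13. stock: 27 - 13 = 14. total_sold = 13
  Event 3 (adjust -5): 14 + -5 = 9
  Event 4 (sale 16): sell min(16,9)=9. stock: 9 - 9 = 0. total_sold = 22
  Event 5 (sale 14): sell min(14,0)=0. stock: 0 - 0 = 0. total_sold = 22
  Event 6 (return 1): 0 + 1 = 1
  Event 7 (restock 24): 1 + 24 = 25
  Event 8 (sale 3): sell min(3,25)=3. stock: 25 - 3 = 22. total_sold = 25
Final: stock = 22, total_sold = 25

Answer: 22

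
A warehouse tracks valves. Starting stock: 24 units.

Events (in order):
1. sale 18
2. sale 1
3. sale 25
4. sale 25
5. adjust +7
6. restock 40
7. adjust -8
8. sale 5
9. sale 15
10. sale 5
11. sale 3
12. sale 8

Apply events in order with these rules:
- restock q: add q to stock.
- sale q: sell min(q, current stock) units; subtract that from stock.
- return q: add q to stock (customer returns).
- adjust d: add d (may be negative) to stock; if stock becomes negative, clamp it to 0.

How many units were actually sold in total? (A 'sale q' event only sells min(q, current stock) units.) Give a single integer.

Answer: 60

Derivation:
Processing events:
Start: stock = 24
  Event 1 (sale 18): sell min(18,24)=18. stock: 24 - 18 = 6. total_sold = 18
  Event 2 (sale 1): sell min(1,6)=1. stock: 6 - 1 = 5. total_sold = 19
  Event 3 (sale 25): sell min(25,5)=5. stock: 5 - 5 = 0. total_sold = 24
  Event 4 (sale 25): sell min(25,0)=0. stock: 0 - 0 = 0. total_sold = 24
  Event 5 (adjust +7): 0 + 7 = 7
  Event 6 (restock 40): 7 + 40 = 47
  Event 7 (adjust -8): 47 + -8 = 39
  Event 8 (sale 5): sell min(5,39)=5. stock: 39 - 5 = 34. total_sold = 29
  Event 9 (sale 15): sell min(15,34)=15. stock: 34 - 15 = 19. total_sold = 44
  Event 10 (sale 5): sell min(5,19)=5. stock: 19 - 5 = 14. total_sold = 49
  Event 11 (sale 3): sell min(3,14)=3. stock: 14 - 3 = 11. total_sold = 52
  Event 12 (sale 8): sell min(8,11)=8. stock: 11 - 8 = 3. total_sold = 60
Final: stock = 3, total_sold = 60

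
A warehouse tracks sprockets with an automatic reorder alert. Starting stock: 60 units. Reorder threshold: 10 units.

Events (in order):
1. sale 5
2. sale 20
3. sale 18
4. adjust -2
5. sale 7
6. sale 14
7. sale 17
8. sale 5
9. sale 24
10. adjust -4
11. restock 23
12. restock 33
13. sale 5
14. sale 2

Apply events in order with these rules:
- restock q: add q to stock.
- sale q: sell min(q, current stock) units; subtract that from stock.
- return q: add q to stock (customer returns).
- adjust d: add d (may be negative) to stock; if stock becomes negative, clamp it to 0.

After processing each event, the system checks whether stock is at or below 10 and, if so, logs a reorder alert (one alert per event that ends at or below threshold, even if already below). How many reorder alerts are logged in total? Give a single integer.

Processing events:
Start: stock = 60
  Event 1 (sale 5): sell min(5,60)=5. stock: 60 - 5 = 55. total_sold = 5
  Event 2 (sale 20): sell min(20,55)=20. stock: 55 - 20 = 35. total_sold = 25
  Event 3 (sale 18): sell min(18,35)=18. stock: 35 - 18 = 17. total_sold = 43
  Event 4 (adjust -2): 17 + -2 = 15
  Event 5 (sale 7): sell min(7,15)=7. stock: 15 - 7 = 8. total_sold = 50
  Event 6 (sale 14): sell min(14,8)=8. stock: 8 - 8 = 0. total_sold = 58
  Event 7 (sale 17): sell min(17,0)=0. stock: 0 - 0 = 0. total_sold = 58
  Event 8 (sale 5): sell min(5,0)=0. stock: 0 - 0 = 0. total_sold = 58
  Event 9 (sale 24): sell min(24,0)=0. stock: 0 - 0 = 0. total_sold = 58
  Event 10 (adjust -4): 0 + -4 = 0 (clamped to 0)
  Event 11 (restock 23): 0 + 23 = 23
  Event 12 (restock 33): 23 + 33 = 56
  Event 13 (sale 5): sell min(5,56)=5. stock: 56 - 5 = 51. total_sold = 63
  Event 14 (sale 2): sell min(2,51)=2. stock: 51 - 2 = 49. total_sold = 65
Final: stock = 49, total_sold = 65

Checking against threshold 10:
  After event 1: stock=55 > 10
  After event 2: stock=35 > 10
  After event 3: stock=17 > 10
  After event 4: stock=15 > 10
  After event 5: stock=8 <= 10 -> ALERT
  After event 6: stock=0 <= 10 -> ALERT
  After event 7: stock=0 <= 10 -> ALERT
  After event 8: stock=0 <= 10 -> ALERT
  After event 9: stock=0 <= 10 -> ALERT
  After event 10: stock=0 <= 10 -> ALERT
  After event 11: stock=23 > 10
  After event 12: stock=56 > 10
  After event 13: stock=51 > 10
  After event 14: stock=49 > 10
Alert events: [5, 6, 7, 8, 9, 10]. Count = 6

Answer: 6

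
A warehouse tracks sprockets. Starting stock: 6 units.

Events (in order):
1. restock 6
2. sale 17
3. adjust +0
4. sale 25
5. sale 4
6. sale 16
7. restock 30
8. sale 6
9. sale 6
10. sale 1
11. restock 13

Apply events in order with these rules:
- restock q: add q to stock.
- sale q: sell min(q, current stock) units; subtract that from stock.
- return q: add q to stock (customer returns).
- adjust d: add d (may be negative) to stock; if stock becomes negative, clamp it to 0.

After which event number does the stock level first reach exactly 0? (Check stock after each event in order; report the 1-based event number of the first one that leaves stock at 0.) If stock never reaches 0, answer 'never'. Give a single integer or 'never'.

Processing events:
Start: stock = 6
  Event 1 (restock 6): 6 + 6 = 12
  Event 2 (sale 17): sell min(17,12)=12. stock: 12 - 12 = 0. total_sold = 12
  Event 3 (adjust +0): 0 + 0 = 0
  Event 4 (sale 25): sell min(25,0)=0. stock: 0 - 0 = 0. total_sold = 12
  Event 5 (sale 4): sell min(4,0)=0. stock: 0 - 0 = 0. total_sold = 12
  Event 6 (sale 16): sell min(16,0)=0. stock: 0 - 0 = 0. total_sold = 12
  Event 7 (restock 30): 0 + 30 = 30
  Event 8 (sale 6): sell min(6,30)=6. stock: 30 - 6 = 24. total_sold = 18
  Event 9 (sale 6): sell min(6,24)=6. stock: 24 - 6 = 18. total_sold = 24
  Event 10 (sale 1): sell min(1,18)=1. stock: 18 - 1 = 17. total_sold = 25
  Event 11 (restock 13): 17 + 13 = 30
Final: stock = 30, total_sold = 25

First zero at event 2.

Answer: 2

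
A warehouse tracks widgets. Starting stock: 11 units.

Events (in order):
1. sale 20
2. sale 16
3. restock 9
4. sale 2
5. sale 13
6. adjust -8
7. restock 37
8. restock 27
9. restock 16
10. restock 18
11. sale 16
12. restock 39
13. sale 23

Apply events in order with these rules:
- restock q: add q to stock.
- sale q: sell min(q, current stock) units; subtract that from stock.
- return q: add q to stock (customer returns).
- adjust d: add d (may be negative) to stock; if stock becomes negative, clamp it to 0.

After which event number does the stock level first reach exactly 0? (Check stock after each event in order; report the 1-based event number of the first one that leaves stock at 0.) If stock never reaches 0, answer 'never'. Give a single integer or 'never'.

Processing events:
Start: stock = 11
  Event 1 (sale 20): sell min(20,11)=11. stock: 11 - 11 = 0. total_sold = 11
  Event 2 (sale 16): sell min(16,0)=0. stock: 0 - 0 = 0. total_sold = 11
  Event 3 (restock 9): 0 + 9 = 9
  Event 4 (sale 2): sell min(2,9)=2. stock: 9 - 2 = 7. total_sold = 13
  Event 5 (sale 13): sell min(13,7)=7. stock: 7 - 7 = 0. total_sold = 20
  Event 6 (adjust -8): 0 + -8 = 0 (clamped to 0)
  Event 7 (restock 37): 0 + 37 = 37
  Event 8 (restock 27): 37 + 27 = 64
  Event 9 (restock 16): 64 + 16 = 80
  Event 10 (restock 18): 80 + 18 = 98
  Event 11 (sale 16): sell min(16,98)=16. stock: 98 - 16 = 82. total_sold = 36
  Event 12 (restock 39): 82 + 39 = 121
  Event 13 (sale 23): sell min(23,121)=23. stock: 121 - 23 = 98. total_sold = 59
Final: stock = 98, total_sold = 59

First zero at event 1.

Answer: 1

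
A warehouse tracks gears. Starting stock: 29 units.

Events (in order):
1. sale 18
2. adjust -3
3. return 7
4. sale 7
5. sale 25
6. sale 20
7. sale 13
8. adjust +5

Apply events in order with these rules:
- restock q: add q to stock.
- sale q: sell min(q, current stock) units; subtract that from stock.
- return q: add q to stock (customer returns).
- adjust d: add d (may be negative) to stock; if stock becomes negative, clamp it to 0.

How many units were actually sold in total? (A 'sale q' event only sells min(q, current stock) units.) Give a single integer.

Answer: 33

Derivation:
Processing events:
Start: stock = 29
  Event 1 (sale 18): sell min(18,29)=18. stock: 29 - 18 = 11. total_sold = 18
  Event 2 (adjust -3): 11 + -3 = 8
  Event 3 (return 7): 8 + 7 = 15
  Event 4 (sale 7): sell min(7,15)=7. stock: 15 - 7 = 8. total_sold = 25
  Event 5 (sale 25): sell min(25,8)=8. stock: 8 - 8 = 0. total_sold = 33
  Event 6 (sale 20): sell min(20,0)=0. stock: 0 - 0 = 0. total_sold = 33
  Event 7 (sale 13): sell min(13,0)=0. stock: 0 - 0 = 0. total_sold = 33
  Event 8 (adjust +5): 0 + 5 = 5
Final: stock = 5, total_sold = 33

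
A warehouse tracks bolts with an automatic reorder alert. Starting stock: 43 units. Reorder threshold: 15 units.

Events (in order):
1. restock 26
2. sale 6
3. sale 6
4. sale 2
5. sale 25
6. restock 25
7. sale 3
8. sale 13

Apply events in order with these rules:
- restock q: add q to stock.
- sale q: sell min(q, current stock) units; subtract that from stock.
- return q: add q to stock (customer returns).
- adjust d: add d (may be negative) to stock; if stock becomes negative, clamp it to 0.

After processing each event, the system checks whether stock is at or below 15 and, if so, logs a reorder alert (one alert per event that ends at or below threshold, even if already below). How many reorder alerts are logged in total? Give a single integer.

Answer: 0

Derivation:
Processing events:
Start: stock = 43
  Event 1 (restock 26): 43 + 26 = 69
  Event 2 (sale 6): sell min(6,69)=6. stock: 69 - 6 = 63. total_sold = 6
  Event 3 (sale 6): sell min(6,63)=6. stock: 63 - 6 = 57. total_sold = 12
  Event 4 (sale 2): sell min(2,57)=2. stock: 57 - 2 = 55. total_sold = 14
  Event 5 (sale 25): sell min(25,55)=25. stock: 55 - 25 = 30. total_sold = 39
  Event 6 (restock 25): 30 + 25 = 55
  Event 7 (sale 3): sell min(3,55)=3. stock: 55 - 3 = 52. total_sold = 42
  Event 8 (sale 13): sell min(13,52)=13. stock: 52 - 13 = 39. total_sold = 55
Final: stock = 39, total_sold = 55

Checking against threshold 15:
  After event 1: stock=69 > 15
  After event 2: stock=63 > 15
  After event 3: stock=57 > 15
  After event 4: stock=55 > 15
  After event 5: stock=30 > 15
  After event 6: stock=55 > 15
  After event 7: stock=52 > 15
  After event 8: stock=39 > 15
Alert events: []. Count = 0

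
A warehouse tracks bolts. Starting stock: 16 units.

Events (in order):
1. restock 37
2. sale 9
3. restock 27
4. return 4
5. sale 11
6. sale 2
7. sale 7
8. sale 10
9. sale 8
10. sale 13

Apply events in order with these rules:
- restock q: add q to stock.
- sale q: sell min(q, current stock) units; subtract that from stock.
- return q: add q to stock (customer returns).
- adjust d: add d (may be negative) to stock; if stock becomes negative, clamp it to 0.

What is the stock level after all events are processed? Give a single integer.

Answer: 24

Derivation:
Processing events:
Start: stock = 16
  Event 1 (restock 37): 16 + 37 = 53
  Event 2 (sale 9): sell min(9,53)=9. stock: 53 - 9 = 44. total_sold = 9
  Event 3 (restock 27): 44 + 27 = 71
  Event 4 (return 4): 71 + 4 = 75
  Event 5 (sale 11): sell min(11,75)=11. stock: 75 - 11 = 64. total_sold = 20
  Event 6 (sale 2): sell min(2,64)=2. stock: 64 - 2 = 62. total_sold = 22
  Event 7 (sale 7): sell min(7,62)=7. stock: 62 - 7 = 55. total_sold = 29
  Event 8 (sale 10): sell min(10,55)=10. stock: 55 - 10 = 45. total_sold = 39
  Event 9 (sale 8): sell min(8,45)=8. stock: 45 - 8 = 37. total_sold = 47
  Event 10 (sale 13): sell min(13,37)=13. stock: 37 - 13 = 24. total_sold = 60
Final: stock = 24, total_sold = 60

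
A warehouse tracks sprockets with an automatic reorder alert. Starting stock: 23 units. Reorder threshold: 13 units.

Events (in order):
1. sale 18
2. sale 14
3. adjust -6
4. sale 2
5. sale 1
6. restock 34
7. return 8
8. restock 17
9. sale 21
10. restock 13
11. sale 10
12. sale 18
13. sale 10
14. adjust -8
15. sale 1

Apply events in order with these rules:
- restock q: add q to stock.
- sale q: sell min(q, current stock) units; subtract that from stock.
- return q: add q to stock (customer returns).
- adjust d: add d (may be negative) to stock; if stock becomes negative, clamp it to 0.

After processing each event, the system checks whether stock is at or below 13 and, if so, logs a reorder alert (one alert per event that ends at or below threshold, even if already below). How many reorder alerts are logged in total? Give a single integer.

Answer: 8

Derivation:
Processing events:
Start: stock = 23
  Event 1 (sale 18): sell min(18,23)=18. stock: 23 - 18 = 5. total_sold = 18
  Event 2 (sale 14): sell min(14,5)=5. stock: 5 - 5 = 0. total_sold = 23
  Event 3 (adjust -6): 0 + -6 = 0 (clamped to 0)
  Event 4 (sale 2): sell min(2,0)=0. stock: 0 - 0 = 0. total_sold = 23
  Event 5 (sale 1): sell min(1,0)=0. stock: 0 - 0 = 0. total_sold = 23
  Event 6 (restock 34): 0 + 34 = 34
  Event 7 (return 8): 34 + 8 = 42
  Event 8 (restock 17): 42 + 17 = 59
  Event 9 (sale 21): sell min(21,59)=21. stock: 59 - 21 = 38. total_sold = 44
  Event 10 (restock 13): 38 + 13 = 51
  Event 11 (sale 10): sell min(10,51)=10. stock: 51 - 10 = 41. total_sold = 54
  Event 12 (sale 18): sell min(18,41)=18. stock: 41 - 18 = 23. total_sold = 72
  Event 13 (sale 10): sell min(10,23)=10. stock: 23 - 10 = 13. total_sold = 82
  Event 14 (adjust -8): 13 + -8 = 5
  Event 15 (sale 1): sell min(1,5)=1. stock: 5 - 1 = 4. total_sold = 83
Final: stock = 4, total_sold = 83

Checking against threshold 13:
  After event 1: stock=5 <= 13 -> ALERT
  After event 2: stock=0 <= 13 -> ALERT
  After event 3: stock=0 <= 13 -> ALERT
  After event 4: stock=0 <= 13 -> ALERT
  After event 5: stock=0 <= 13 -> ALERT
  After event 6: stock=34 > 13
  After event 7: stock=42 > 13
  After event 8: stock=59 > 13
  After event 9: stock=38 > 13
  After event 10: stock=51 > 13
  After event 11: stock=41 > 13
  After event 12: stock=23 > 13
  After event 13: stock=13 <= 13 -> ALERT
  After event 14: stock=5 <= 13 -> ALERT
  After event 15: stock=4 <= 13 -> ALERT
Alert events: [1, 2, 3, 4, 5, 13, 14, 15]. Count = 8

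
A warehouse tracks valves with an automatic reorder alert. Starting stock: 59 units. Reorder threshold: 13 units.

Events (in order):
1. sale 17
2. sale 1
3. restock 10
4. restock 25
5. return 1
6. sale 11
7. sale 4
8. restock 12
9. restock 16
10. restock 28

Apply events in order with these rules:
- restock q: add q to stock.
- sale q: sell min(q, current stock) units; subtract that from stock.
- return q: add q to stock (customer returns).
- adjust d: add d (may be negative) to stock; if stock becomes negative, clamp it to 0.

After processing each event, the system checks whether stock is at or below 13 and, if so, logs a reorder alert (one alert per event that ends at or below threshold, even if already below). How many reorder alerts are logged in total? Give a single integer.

Processing events:
Start: stock = 59
  Event 1 (sale 17): sell min(17,59)=17. stock: 59 - 17 = 42. total_sold = 17
  Event 2 (sale 1): sell min(1,42)=1. stock: 42 - 1 = 41. total_sold = 18
  Event 3 (restock 10): 41 + 10 = 51
  Event 4 (restock 25): 51 + 25 = 76
  Event 5 (return 1): 76 + 1 = 77
  Event 6 (sale 11): sell min(11,77)=11. stock: 77 - 11 = 66. total_sold = 29
  Event 7 (sale 4): sell min(4,66)=4. stock: 66 - 4 = 62. total_sold = 33
  Event 8 (restock 12): 62 + 12 = 74
  Event 9 (restock 16): 74 + 16 = 90
  Event 10 (restock 28): 90 + 28 = 118
Final: stock = 118, total_sold = 33

Checking against threshold 13:
  After event 1: stock=42 > 13
  After event 2: stock=41 > 13
  After event 3: stock=51 > 13
  After event 4: stock=76 > 13
  After event 5: stock=77 > 13
  After event 6: stock=66 > 13
  After event 7: stock=62 > 13
  After event 8: stock=74 > 13
  After event 9: stock=90 > 13
  After event 10: stock=118 > 13
Alert events: []. Count = 0

Answer: 0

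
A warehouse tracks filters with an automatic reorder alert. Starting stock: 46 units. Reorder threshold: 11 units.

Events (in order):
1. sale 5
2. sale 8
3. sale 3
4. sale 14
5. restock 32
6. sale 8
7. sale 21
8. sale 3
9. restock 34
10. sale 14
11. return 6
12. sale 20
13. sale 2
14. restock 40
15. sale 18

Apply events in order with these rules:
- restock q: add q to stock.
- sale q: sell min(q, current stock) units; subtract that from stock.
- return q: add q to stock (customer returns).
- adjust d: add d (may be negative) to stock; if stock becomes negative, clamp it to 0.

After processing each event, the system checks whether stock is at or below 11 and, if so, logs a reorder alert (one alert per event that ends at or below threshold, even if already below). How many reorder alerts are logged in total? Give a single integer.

Processing events:
Start: stock = 46
  Event 1 (sale 5): sell min(5,46)=5. stock: 46 - 5 = 41. total_sold = 5
  Event 2 (sale 8): sell min(8,41)=8. stock: 41 - 8 = 33. total_sold = 13
  Event 3 (sale 3): sell min(3,33)=3. stock: 33 - 3 = 30. total_sold = 16
  Event 4 (sale 14): sell min(14,30)=14. stock: 30 - 14 = 16. total_sold = 30
  Event 5 (restock 32): 16 + 32 = 48
  Event 6 (sale 8): sell min(8,48)=8. stock: 48 - 8 = 40. total_sold = 38
  Event 7 (sale 21): sell min(21,40)=21. stock: 40 - 21 = 19. total_sold = 59
  Event 8 (sale 3): sell min(3,19)=3. stock: 19 - 3 = 16. total_sold = 62
  Event 9 (restock 34): 16 + 34 = 50
  Event 10 (sale 14): sell min(14,50)=14. stock: 50 - 14 = 36. total_sold = 76
  Event 11 (return 6): 36 + 6 = 42
  Event 12 (sale 20): sell min(20,42)=20. stock: 42 - 20 = 22. total_sold = 96
  Event 13 (sale 2): sell min(2,22)=2. stock: 22 - 2 = 20. total_sold = 98
  Event 14 (restock 40): 20 + 40 = 60
  Event 15 (sale 18): sell min(18,60)=18. stock: 60 - 18 = 42. total_sold = 116
Final: stock = 42, total_sold = 116

Checking against threshold 11:
  After event 1: stock=41 > 11
  After event 2: stock=33 > 11
  After event 3: stock=30 > 11
  After event 4: stock=16 > 11
  After event 5: stock=48 > 11
  After event 6: stock=40 > 11
  After event 7: stock=19 > 11
  After event 8: stock=16 > 11
  After event 9: stock=50 > 11
  After event 10: stock=36 > 11
  After event 11: stock=42 > 11
  After event 12: stock=22 > 11
  After event 13: stock=20 > 11
  After event 14: stock=60 > 11
  After event 15: stock=42 > 11
Alert events: []. Count = 0

Answer: 0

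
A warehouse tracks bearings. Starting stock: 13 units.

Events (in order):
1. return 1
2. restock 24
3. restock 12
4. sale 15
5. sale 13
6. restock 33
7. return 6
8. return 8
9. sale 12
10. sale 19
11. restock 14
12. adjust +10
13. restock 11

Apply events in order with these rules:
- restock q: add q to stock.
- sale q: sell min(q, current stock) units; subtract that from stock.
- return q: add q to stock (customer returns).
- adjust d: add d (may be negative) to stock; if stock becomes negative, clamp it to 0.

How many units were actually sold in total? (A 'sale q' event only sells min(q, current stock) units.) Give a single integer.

Processing events:
Start: stock = 13
  Event 1 (return 1): 13 + 1 = 14
  Event 2 (restock 24): 14 + 24 = 38
  Event 3 (restock 12): 38 + 12 = 50
  Event 4 (sale 15): sell min(15,50)=15. stock: 50 - 15 = 35. total_sold = 15
  Event 5 (sale 13): sell min(13,35)=13. stock: 35 - 13 = 22. total_sold = 28
  Event 6 (restock 33): 22 + 33 = 55
  Event 7 (return 6): 55 + 6 = 61
  Event 8 (return 8): 61 + 8 = 69
  Event 9 (sale 12): sell min(12,69)=12. stock: 69 - 12 = 57. total_sold = 40
  Event 10 (sale 19): sell min(19,57)=19. stock: 57 - 19 = 38. total_sold = 59
  Event 11 (restock 14): 38 + 14 = 52
  Event 12 (adjust +10): 52 + 10 = 62
  Event 13 (restock 11): 62 + 11 = 73
Final: stock = 73, total_sold = 59

Answer: 59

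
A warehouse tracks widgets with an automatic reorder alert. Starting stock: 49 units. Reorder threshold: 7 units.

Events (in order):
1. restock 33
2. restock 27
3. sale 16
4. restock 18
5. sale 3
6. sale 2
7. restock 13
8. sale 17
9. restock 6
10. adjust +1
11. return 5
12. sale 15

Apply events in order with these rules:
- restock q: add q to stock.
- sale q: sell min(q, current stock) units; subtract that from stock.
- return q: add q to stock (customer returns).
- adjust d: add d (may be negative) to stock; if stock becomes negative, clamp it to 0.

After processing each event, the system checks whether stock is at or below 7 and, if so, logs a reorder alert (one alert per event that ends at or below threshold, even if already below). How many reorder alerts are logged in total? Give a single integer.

Answer: 0

Derivation:
Processing events:
Start: stock = 49
  Event 1 (restock 33): 49 + 33 = 82
  Event 2 (restock 27): 82 + 27 = 109
  Event 3 (sale 16): sell min(16,109)=16. stock: 109 - 16 = 93. total_sold = 16
  Event 4 (restock 18): 93 + 18 = 111
  Event 5 (sale 3): sell min(3,111)=3. stock: 111 - 3 = 108. total_sold = 19
  Event 6 (sale 2): sell min(2,108)=2. stock: 108 - 2 = 106. total_sold = 21
  Event 7 (restock 13): 106 + 13 = 119
  Event 8 (sale 17): sell min(17,119)=17. stock: 119 - 17 = 102. total_sold = 38
  Event 9 (restock 6): 102 + 6 = 108
  Event 10 (adjust +1): 108 + 1 = 109
  Event 11 (return 5): 109 + 5 = 114
  Event 12 (sale 15): sell min(15,114)=15. stock: 114 - 15 = 99. total_sold = 53
Final: stock = 99, total_sold = 53

Checking against threshold 7:
  After event 1: stock=82 > 7
  After event 2: stock=109 > 7
  After event 3: stock=93 > 7
  After event 4: stock=111 > 7
  After event 5: stock=108 > 7
  After event 6: stock=106 > 7
  After event 7: stock=119 > 7
  After event 8: stock=102 > 7
  After event 9: stock=108 > 7
  After event 10: stock=109 > 7
  After event 11: stock=114 > 7
  After event 12: stock=99 > 7
Alert events: []. Count = 0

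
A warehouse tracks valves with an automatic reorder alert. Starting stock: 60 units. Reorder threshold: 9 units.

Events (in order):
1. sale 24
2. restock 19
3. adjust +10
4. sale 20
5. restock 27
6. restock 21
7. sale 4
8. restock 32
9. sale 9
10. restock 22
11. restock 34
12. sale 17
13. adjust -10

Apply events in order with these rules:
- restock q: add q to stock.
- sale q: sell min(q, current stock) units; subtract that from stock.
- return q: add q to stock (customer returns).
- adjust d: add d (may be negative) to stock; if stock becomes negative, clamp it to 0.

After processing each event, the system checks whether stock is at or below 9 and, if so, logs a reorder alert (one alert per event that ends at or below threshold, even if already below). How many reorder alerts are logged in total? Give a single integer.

Answer: 0

Derivation:
Processing events:
Start: stock = 60
  Event 1 (sale 24): sell min(24,60)=24. stock: 60 - 24 = 36. total_sold = 24
  Event 2 (restock 19): 36 + 19 = 55
  Event 3 (adjust +10): 55 + 10 = 65
  Event 4 (sale 20): sell min(20,65)=20. stock: 65 - 20 = 45. total_sold = 44
  Event 5 (restock 27): 45 + 27 = 72
  Event 6 (restock 21): 72 + 21 = 93
  Event 7 (sale 4): sell min(4,93)=4. stock: 93 - 4 = 89. total_sold = 48
  Event 8 (restock 32): 89 + 32 = 121
  Event 9 (sale 9): sell min(9,121)=9. stock: 121 - 9 = 112. total_sold = 57
  Event 10 (restock 22): 112 + 22 = 134
  Event 11 (restock 34): 134 + 34 = 168
  Event 12 (sale 17): sell min(17,168)=17. stock: 168 - 17 = 151. total_sold = 74
  Event 13 (adjust -10): 151 + -10 = 141
Final: stock = 141, total_sold = 74

Checking against threshold 9:
  After event 1: stock=36 > 9
  After event 2: stock=55 > 9
  After event 3: stock=65 > 9
  After event 4: stock=45 > 9
  After event 5: stock=72 > 9
  After event 6: stock=93 > 9
  After event 7: stock=89 > 9
  After event 8: stock=121 > 9
  After event 9: stock=112 > 9
  After event 10: stock=134 > 9
  After event 11: stock=168 > 9
  After event 12: stock=151 > 9
  After event 13: stock=141 > 9
Alert events: []. Count = 0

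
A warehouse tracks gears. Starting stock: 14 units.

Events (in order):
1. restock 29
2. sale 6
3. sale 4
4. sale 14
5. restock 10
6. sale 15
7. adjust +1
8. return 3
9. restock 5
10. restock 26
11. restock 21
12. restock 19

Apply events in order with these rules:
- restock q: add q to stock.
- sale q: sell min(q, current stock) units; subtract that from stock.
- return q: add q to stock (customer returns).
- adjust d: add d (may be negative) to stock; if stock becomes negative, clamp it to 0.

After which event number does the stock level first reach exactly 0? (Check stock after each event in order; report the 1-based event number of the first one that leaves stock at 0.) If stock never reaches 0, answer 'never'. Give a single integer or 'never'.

Processing events:
Start: stock = 14
  Event 1 (restock 29): 14 + 29 = 43
  Event 2 (sale 6): sell min(6,43)=6. stock: 43 - 6 = 37. total_sold = 6
  Event 3 (sale 4): sell min(4,37)=4. stock: 37 - 4 = 33. total_sold = 10
  Event 4 (sale 14): sell min(14,33)=14. stock: 33 - 14 = 19. total_sold = 24
  Event 5 (restock 10): 19 + 10 = 29
  Event 6 (sale 15): sell min(15,29)=15. stock: 29 - 15 = 14. total_sold = 39
  Event 7 (adjust +1): 14 + 1 = 15
  Event 8 (return 3): 15 + 3 = 18
  Event 9 (restock 5): 18 + 5 = 23
  Event 10 (restock 26): 23 + 26 = 49
  Event 11 (restock 21): 49 + 21 = 70
  Event 12 (restock 19): 70 + 19 = 89
Final: stock = 89, total_sold = 39

Stock never reaches 0.

Answer: never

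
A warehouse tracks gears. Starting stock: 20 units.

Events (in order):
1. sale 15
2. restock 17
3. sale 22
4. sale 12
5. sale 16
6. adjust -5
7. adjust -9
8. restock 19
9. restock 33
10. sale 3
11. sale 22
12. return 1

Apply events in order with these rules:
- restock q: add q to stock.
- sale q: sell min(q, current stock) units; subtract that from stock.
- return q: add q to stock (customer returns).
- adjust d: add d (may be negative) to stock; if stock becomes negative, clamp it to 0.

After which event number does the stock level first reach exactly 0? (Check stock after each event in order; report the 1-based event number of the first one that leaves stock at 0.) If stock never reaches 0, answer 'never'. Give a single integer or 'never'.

Processing events:
Start: stock = 20
  Event 1 (sale 15): sell min(15,20)=15. stock: 20 - 15 = 5. total_sold = 15
  Event 2 (restock 17): 5 + 17 = 22
  Event 3 (sale 22): sell min(22,22)=22. stock: 22 - 22 = 0. total_sold = 37
  Event 4 (sale 12): sell min(12,0)=0. stock: 0 - 0 = 0. total_sold = 37
  Event 5 (sale 16): sell min(16,0)=0. stock: 0 - 0 = 0. total_sold = 37
  Event 6 (adjust -5): 0 + -5 = 0 (clamped to 0)
  Event 7 (adjust -9): 0 + -9 = 0 (clamped to 0)
  Event 8 (restock 19): 0 + 19 = 19
  Event 9 (restock 33): 19 + 33 = 52
  Event 10 (sale 3): sell min(3,52)=3. stock: 52 - 3 = 49. total_sold = 40
  Event 11 (sale 22): sell min(22,49)=22. stock: 49 - 22 = 27. total_sold = 62
  Event 12 (return 1): 27 + 1 = 28
Final: stock = 28, total_sold = 62

First zero at event 3.

Answer: 3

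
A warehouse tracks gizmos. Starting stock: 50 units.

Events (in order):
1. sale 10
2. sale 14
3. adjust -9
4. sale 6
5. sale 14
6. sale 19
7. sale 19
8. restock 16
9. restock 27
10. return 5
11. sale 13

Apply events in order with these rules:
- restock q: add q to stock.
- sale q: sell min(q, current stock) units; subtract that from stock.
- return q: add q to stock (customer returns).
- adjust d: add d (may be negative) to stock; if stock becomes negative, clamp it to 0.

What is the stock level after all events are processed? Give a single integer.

Processing events:
Start: stock = 50
  Event 1 (sale 10): sell min(10,50)=10. stock: 50 - 10 = 40. total_sold = 10
  Event 2 (sale 14): sell min(14,40)=14. stock: 40 - 14 = 26. total_sold = 24
  Event 3 (adjust -9): 26 + -9 = 17
  Event 4 (sale 6): sell min(6,17)=6. stock: 17 - 6 = 11. total_sold = 30
  Event 5 (sale 14): sell min(14,11)=11. stock: 11 - 11 = 0. total_sold = 41
  Event 6 (sale 19): sell min(19,0)=0. stock: 0 - 0 = 0. total_sold = 41
  Event 7 (sale 19): sell min(19,0)=0. stock: 0 - 0 = 0. total_sold = 41
  Event 8 (restock 16): 0 + 16 = 16
  Event 9 (restock 27): 16 + 27 = 43
  Event 10 (return 5): 43 + 5 = 48
  Event 11 (sale 13): sell min(13,48)=13. stock: 48 - 13 = 35. total_sold = 54
Final: stock = 35, total_sold = 54

Answer: 35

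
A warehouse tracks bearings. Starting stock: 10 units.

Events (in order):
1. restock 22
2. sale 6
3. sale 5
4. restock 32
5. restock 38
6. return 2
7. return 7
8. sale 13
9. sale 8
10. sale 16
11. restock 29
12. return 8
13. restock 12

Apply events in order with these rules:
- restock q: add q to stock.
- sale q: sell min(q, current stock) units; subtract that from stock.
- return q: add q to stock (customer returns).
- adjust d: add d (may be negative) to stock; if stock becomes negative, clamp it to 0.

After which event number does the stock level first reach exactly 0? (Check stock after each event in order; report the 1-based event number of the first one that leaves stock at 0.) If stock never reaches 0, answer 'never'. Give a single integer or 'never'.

Answer: never

Derivation:
Processing events:
Start: stock = 10
  Event 1 (restock 22): 10 + 22 = 32
  Event 2 (sale 6): sell min(6,32)=6. stock: 32 - 6 = 26. total_sold = 6
  Event 3 (sale 5): sell min(5,26)=5. stock: 26 - 5 = 21. total_sold = 11
  Event 4 (restock 32): 21 + 32 = 53
  Event 5 (restock 38): 53 + 38 = 91
  Event 6 (return 2): 91 + 2 = 93
  Event 7 (return 7): 93 + 7 = 100
  Event 8 (sale 13): sell min(13,100)=13. stock: 100 - 13 = 87. total_sold = 24
  Event 9 (sale 8): sell min(8,87)=8. stock: 87 - 8 = 79. total_sold = 32
  Event 10 (sale 16): sell min(16,79)=16. stock: 79 - 16 = 63. total_sold = 48
  Event 11 (restock 29): 63 + 29 = 92
  Event 12 (return 8): 92 + 8 = 100
  Event 13 (restock 12): 100 + 12 = 112
Final: stock = 112, total_sold = 48

Stock never reaches 0.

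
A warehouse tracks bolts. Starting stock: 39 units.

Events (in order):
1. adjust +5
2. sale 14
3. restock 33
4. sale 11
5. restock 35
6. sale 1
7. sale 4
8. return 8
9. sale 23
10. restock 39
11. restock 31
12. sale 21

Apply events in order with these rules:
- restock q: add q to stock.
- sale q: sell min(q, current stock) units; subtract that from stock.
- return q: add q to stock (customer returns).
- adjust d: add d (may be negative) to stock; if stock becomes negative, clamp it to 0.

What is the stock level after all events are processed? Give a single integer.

Answer: 116

Derivation:
Processing events:
Start: stock = 39
  Event 1 (adjust +5): 39 + 5 = 44
  Event 2 (sale 14): sell min(14,44)=14. stock: 44 - 14 = 30. total_sold = 14
  Event 3 (restock 33): 30 + 33 = 63
  Event 4 (sale 11): sell min(11,63)=11. stock: 63 - 11 = 52. total_sold = 25
  Event 5 (restock 35): 52 + 35 = 87
  Event 6 (sale 1): sell min(1,87)=1. stock: 87 - 1 = 86. total_sold = 26
  Event 7 (sale 4): sell min(4,86)=4. stock: 86 - 4 = 82. total_sold = 30
  Event 8 (return 8): 82 + 8 = 90
  Event 9 (sale 23): sell min(23,90)=23. stock: 90 - 23 = 67. total_sold = 53
  Event 10 (restock 39): 67 + 39 = 106
  Event 11 (restock 31): 106 + 31 = 137
  Event 12 (sale 21): sell min(21,137)=21. stock: 137 - 21 = 116. total_sold = 74
Final: stock = 116, total_sold = 74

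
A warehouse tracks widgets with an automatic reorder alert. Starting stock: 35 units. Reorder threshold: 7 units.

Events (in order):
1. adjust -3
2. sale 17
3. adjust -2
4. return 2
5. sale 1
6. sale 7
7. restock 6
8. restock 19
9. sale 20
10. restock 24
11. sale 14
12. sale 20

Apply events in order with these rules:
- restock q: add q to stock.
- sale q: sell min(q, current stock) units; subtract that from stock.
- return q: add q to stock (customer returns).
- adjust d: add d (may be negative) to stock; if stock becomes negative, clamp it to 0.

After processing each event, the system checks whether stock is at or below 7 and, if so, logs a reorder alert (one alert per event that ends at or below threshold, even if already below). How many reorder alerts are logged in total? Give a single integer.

Answer: 2

Derivation:
Processing events:
Start: stock = 35
  Event 1 (adjust -3): 35 + -3 = 32
  Event 2 (sale 17): sell min(17,32)=17. stock: 32 - 17 = 15. total_sold = 17
  Event 3 (adjust -2): 15 + -2 = 13
  Event 4 (return 2): 13 + 2 = 15
  Event 5 (sale 1): sell min(1,15)=1. stock: 15 - 1 = 14. total_sold = 18
  Event 6 (sale 7): sell min(7,14)=7. stock: 14 - 7 = 7. total_sold = 25
  Event 7 (restock 6): 7 + 6 = 13
  Event 8 (restock 19): 13 + 19 = 32
  Event 9 (sale 20): sell min(20,32)=20. stock: 32 - 20 = 12. total_sold = 45
  Event 10 (restock 24): 12 + 24 = 36
  Event 11 (sale 14): sell min(14,36)=14. stock: 36 - 14 = 22. total_sold = 59
  Event 12 (sale 20): sell min(20,22)=20. stock: 22 - 20 = 2. total_sold = 79
Final: stock = 2, total_sold = 79

Checking against threshold 7:
  After event 1: stock=32 > 7
  After event 2: stock=15 > 7
  After event 3: stock=13 > 7
  After event 4: stock=15 > 7
  After event 5: stock=14 > 7
  After event 6: stock=7 <= 7 -> ALERT
  After event 7: stock=13 > 7
  After event 8: stock=32 > 7
  After event 9: stock=12 > 7
  After event 10: stock=36 > 7
  After event 11: stock=22 > 7
  After event 12: stock=2 <= 7 -> ALERT
Alert events: [6, 12]. Count = 2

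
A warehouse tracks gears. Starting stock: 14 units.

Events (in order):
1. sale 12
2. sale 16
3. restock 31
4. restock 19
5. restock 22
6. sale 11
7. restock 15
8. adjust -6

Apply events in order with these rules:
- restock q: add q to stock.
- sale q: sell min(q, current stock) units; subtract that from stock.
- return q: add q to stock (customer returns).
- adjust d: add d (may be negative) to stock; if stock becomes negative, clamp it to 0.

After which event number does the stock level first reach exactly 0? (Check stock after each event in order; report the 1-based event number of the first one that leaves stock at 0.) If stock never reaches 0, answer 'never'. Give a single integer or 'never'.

Answer: 2

Derivation:
Processing events:
Start: stock = 14
  Event 1 (sale 12): sell min(12,14)=12. stock: 14 - 12 = 2. total_sold = 12
  Event 2 (sale 16): sell min(16,2)=2. stock: 2 - 2 = 0. total_sold = 14
  Event 3 (restock 31): 0 + 31 = 31
  Event 4 (restock 19): 31 + 19 = 50
  Event 5 (restock 22): 50 + 22 = 72
  Event 6 (sale 11): sell min(11,72)=11. stock: 72 - 11 = 61. total_sold = 25
  Event 7 (restock 15): 61 + 15 = 76
  Event 8 (adjust -6): 76 + -6 = 70
Final: stock = 70, total_sold = 25

First zero at event 2.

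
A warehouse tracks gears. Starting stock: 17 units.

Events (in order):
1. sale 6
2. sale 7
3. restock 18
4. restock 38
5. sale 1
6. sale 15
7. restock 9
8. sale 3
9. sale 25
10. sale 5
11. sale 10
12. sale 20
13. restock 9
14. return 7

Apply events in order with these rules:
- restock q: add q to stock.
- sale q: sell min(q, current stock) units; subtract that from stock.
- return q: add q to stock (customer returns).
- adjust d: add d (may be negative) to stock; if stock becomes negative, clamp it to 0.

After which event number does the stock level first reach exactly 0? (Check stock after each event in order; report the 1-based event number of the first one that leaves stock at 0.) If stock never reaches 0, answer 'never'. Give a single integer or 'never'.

Processing events:
Start: stock = 17
  Event 1 (sale 6): sell min(6,17)=6. stock: 17 - 6 = 11. total_sold = 6
  Event 2 (sale 7): sell min(7,11)=7. stock: 11 - 7 = 4. total_sold = 13
  Event 3 (restock 18): 4 + 18 = 22
  Event 4 (restock 38): 22 + 38 = 60
  Event 5 (sale 1): sell min(1,60)=1. stock: 60 - 1 = 59. total_sold = 14
  Event 6 (sale 15): sell min(15,59)=15. stock: 59 - 15 = 44. total_sold = 29
  Event 7 (restock 9): 44 + 9 = 53
  Event 8 (sale 3): sell min(3,53)=3. stock: 53 - 3 = 50. total_sold = 32
  Event 9 (sale 25): sell min(25,50)=25. stock: 50 - 25 = 25. total_sold = 57
  Event 10 (sale 5): sell min(5,25)=5. stock: 25 - 5 = 20. total_sold = 62
  Event 11 (sale 10): sell min(10,20)=10. stock: 20 - 10 = 10. total_sold = 72
  Event 12 (sale 20): sell min(20,10)=10. stock: 10 - 10 = 0. total_sold = 82
  Event 13 (restock 9): 0 + 9 = 9
  Event 14 (return 7): 9 + 7 = 16
Final: stock = 16, total_sold = 82

First zero at event 12.

Answer: 12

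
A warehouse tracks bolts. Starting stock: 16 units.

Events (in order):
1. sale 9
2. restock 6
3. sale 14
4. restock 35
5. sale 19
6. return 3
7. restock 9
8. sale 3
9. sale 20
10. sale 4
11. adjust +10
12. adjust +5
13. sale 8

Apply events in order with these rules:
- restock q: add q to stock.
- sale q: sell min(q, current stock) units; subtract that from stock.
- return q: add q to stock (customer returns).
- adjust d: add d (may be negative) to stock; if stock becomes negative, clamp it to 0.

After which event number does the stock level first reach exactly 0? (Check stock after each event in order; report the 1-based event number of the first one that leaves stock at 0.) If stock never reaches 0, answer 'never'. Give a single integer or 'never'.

Answer: 3

Derivation:
Processing events:
Start: stock = 16
  Event 1 (sale 9): sell min(9,16)=9. stock: 16 - 9 = 7. total_sold = 9
  Event 2 (restock 6): 7 + 6 = 13
  Event 3 (sale 14): sell min(14,13)=13. stock: 13 - 13 = 0. total_sold = 22
  Event 4 (restock 35): 0 + 35 = 35
  Event 5 (sale 19): sell min(19,35)=19. stock: 35 - 19 = 16. total_sold = 41
  Event 6 (return 3): 16 + 3 = 19
  Event 7 (restock 9): 19 + 9 = 28
  Event 8 (sale 3): sell min(3,28)=3. stock: 28 - 3 = 25. total_sold = 44
  Event 9 (sale 20): sell min(20,25)=20. stock: 25 - 20 = 5. total_sold = 64
  Event 10 (sale 4): sell min(4,5)=4. stock: 5 - 4 = 1. total_sold = 68
  Event 11 (adjust +10): 1 + 10 = 11
  Event 12 (adjust +5): 11 + 5 = 16
  Event 13 (sale 8): sell min(8,16)=8. stock: 16 - 8 = 8. total_sold = 76
Final: stock = 8, total_sold = 76

First zero at event 3.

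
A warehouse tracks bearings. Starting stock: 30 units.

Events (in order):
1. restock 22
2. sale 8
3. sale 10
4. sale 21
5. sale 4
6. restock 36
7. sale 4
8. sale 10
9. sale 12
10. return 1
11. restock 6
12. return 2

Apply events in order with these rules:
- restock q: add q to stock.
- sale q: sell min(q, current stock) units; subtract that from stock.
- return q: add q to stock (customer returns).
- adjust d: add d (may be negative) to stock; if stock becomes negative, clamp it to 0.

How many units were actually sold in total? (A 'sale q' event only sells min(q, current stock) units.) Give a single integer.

Answer: 69

Derivation:
Processing events:
Start: stock = 30
  Event 1 (restock 22): 30 + 22 = 52
  Event 2 (sale 8): sell min(8,52)=8. stock: 52 - 8 = 44. total_sold = 8
  Event 3 (sale 10): sell min(10,44)=10. stock: 44 - 10 = 34. total_sold = 18
  Event 4 (sale 21): sell min(21,34)=21. stock: 34 - 21 = 13. total_sold = 39
  Event 5 (sale 4): sell min(4,13)=4. stock: 13 - 4 = 9. total_sold = 43
  Event 6 (restock 36): 9 + 36 = 45
  Event 7 (sale 4): sell min(4,45)=4. stock: 45 - 4 = 41. total_sold = 47
  Event 8 (sale 10): sell min(10,41)=10. stock: 41 - 10 = 31. total_sold = 57
  Event 9 (sale 12): sell min(12,31)=12. stock: 31 - 12 = 19. total_sold = 69
  Event 10 (return 1): 19 + 1 = 20
  Event 11 (restock 6): 20 + 6 = 26
  Event 12 (return 2): 26 + 2 = 28
Final: stock = 28, total_sold = 69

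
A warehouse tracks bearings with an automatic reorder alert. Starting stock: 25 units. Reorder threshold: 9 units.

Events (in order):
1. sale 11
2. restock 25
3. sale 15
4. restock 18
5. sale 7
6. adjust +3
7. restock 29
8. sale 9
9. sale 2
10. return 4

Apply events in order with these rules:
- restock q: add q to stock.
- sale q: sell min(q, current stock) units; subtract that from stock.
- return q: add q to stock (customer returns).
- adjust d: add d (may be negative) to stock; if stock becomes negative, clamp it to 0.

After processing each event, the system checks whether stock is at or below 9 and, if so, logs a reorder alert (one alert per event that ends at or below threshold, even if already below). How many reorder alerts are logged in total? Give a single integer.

Processing events:
Start: stock = 25
  Event 1 (sale 11): sell min(11,25)=11. stock: 25 - 11 = 14. total_sold = 11
  Event 2 (restock 25): 14 + 25 = 39
  Event 3 (sale 15): sell min(15,39)=15. stock: 39 - 15 = 24. total_sold = 26
  Event 4 (restock 18): 24 + 18 = 42
  Event 5 (sale 7): sell min(7,42)=7. stock: 42 - 7 = 35. total_sold = 33
  Event 6 (adjust +3): 35 + 3 = 38
  Event 7 (restock 29): 38 + 29 = 67
  Event 8 (sale 9): sell min(9,67)=9. stock: 67 - 9 = 58. total_sold = 42
  Event 9 (sale 2): sell min(2,58)=2. stock: 58 - 2 = 56. total_sold = 44
  Event 10 (return 4): 56 + 4 = 60
Final: stock = 60, total_sold = 44

Checking against threshold 9:
  After event 1: stock=14 > 9
  After event 2: stock=39 > 9
  After event 3: stock=24 > 9
  After event 4: stock=42 > 9
  After event 5: stock=35 > 9
  After event 6: stock=38 > 9
  After event 7: stock=67 > 9
  After event 8: stock=58 > 9
  After event 9: stock=56 > 9
  After event 10: stock=60 > 9
Alert events: []. Count = 0

Answer: 0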